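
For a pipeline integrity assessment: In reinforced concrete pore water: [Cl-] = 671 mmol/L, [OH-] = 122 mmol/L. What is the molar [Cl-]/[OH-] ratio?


Threshold parameter = [Cl-] / [OH-] (molar basis; both in mmol/L, so units cancel)
Ratio = 671 / 122 = 5.5

5.5


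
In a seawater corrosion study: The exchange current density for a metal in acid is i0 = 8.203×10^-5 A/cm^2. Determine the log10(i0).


i0 = 8.203×10^-5 A/cm^2
log10(i0) = -4.086

-4.086


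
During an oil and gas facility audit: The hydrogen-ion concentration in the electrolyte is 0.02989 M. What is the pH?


pH = −log10[H+]
pH = −log10(0.02989) = 1.52

1.52


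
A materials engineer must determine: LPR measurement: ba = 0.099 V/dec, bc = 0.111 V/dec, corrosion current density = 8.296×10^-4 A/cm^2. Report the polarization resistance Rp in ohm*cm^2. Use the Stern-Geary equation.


Apply the Stern-Geary equation: Rp = ba*bc / (2.303*icorr*(ba+bc))
ba*bc = 0.099*0.111 = 0.010989
ba+bc = 0.21; 2.303*icorr*(ba+bc) = 2.303*8.296×10^-4*0.21 = 4.0121945×10^-4
Rp = 0.010989 / 4.0121945×10^-4 = 27.4 ohm*cm^2

27.4 ohm*cm^2


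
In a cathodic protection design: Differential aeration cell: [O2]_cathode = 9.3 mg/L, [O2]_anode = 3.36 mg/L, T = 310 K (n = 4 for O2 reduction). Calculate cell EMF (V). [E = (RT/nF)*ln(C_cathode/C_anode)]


Apply the Nernst concentration-cell relation: E = (RT/nF)*ln(C_cathode/C_anode)
RT/nF = 8.314*310/(4*96485) = 0.00667808 V
ln(9.3/3.36) = 1.01807
E = 0.00667808 * 1.01807 = 0.0068 V

0.0068 V


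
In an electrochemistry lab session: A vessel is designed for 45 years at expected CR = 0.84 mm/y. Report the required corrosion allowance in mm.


Corrosion allowance = CR × design life
CA = 0.84 * 45 = 37.8 mm

37.8 mm


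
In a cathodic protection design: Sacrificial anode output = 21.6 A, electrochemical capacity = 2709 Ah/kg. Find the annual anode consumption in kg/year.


Annual consumption = current * hours per year / capacity
Rate = 21.6 * 8760 / 2709 = 69.8 kg/year

69.8 kg/year


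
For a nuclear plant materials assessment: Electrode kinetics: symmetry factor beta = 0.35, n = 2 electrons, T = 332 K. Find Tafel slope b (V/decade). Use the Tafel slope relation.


Apply the Tafel slope relation: b = 2.303*R*T/(beta*n*F)
Numerator: 2.303 * 8.314 * 332 = 6356.85
Denominator: 0.35 * 2 * 96485 = 67539.5
b = 6356.85 / 67539.5 = 0.0941 V/decade

0.0941 V/decade


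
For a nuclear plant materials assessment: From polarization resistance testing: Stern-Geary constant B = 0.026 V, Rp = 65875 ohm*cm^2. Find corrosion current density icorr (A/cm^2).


Apply the Stern-Geary relation: icorr = B / Rp
icorr = 0.026 / 65875 = 3.947×10^-7 A/cm^2

3.947×10^-7 A/cm^2


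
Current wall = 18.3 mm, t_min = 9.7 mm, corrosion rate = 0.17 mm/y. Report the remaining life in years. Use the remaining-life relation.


Apply the remaining-life relation: RL = (t_current − t_min) / CR
RL = (18.3 − 9.7) / 0.17 = 8.6 / 0.17 = 50.6 years

50.6 years


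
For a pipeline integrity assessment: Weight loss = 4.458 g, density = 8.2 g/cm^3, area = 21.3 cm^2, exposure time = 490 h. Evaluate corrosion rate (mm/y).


Apply the mm/y weight-loss relation: CR = 87600 * W / (D * A * T)
Numerator: 87600 * 4.458 = 390520.8
Denominator: 8.2 * 21.3 * 490 = 85583.4
CR = 390520.8 / 85583.4 = 4.563 mm/y

4.563 mm/y


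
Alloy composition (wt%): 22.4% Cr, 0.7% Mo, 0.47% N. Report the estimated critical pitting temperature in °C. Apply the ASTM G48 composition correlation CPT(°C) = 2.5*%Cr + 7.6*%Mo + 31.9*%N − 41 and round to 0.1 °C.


Apply the ASTM G48 empirical CPT estimate: CPT(°C) = 2.5*%Cr + 7.6*%Mo + 31.9*%N − 41
2.5*22.4 = 56; 7.6*0.7 = 5.32; 31.9*0.47 = 14.993
CPT = 56 + 5.32 + 14.993 − 41 = 35.313 °C
Rounded to 0.1 °C: CPT ≈ 35.3 °C

35.3 °C


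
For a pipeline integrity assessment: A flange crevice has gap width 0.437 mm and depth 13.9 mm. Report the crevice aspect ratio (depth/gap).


Aspect ratio = depth / gap
Ratio = 13.9 / 0.437 = 31.8

31.8


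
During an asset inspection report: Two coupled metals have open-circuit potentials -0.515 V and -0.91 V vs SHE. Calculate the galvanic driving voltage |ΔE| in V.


Driving voltage is the absolute potential difference.
|ΔE| = |-0.515 − (-0.91)| = 0.395 V

0.395 V


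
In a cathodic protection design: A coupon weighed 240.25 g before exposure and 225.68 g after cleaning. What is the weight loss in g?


Weight loss = initial − final
WL = 240.25 − 225.68 = 14.57 g

14.57 g


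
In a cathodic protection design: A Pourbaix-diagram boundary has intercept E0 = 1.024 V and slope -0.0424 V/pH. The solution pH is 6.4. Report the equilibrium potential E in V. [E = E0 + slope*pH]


Apply the Pourbaix line equation: E = E0 + slope*pH
E = 1.024 + (-0.0424)*6.4 = 1.024 + (-0.27136) = 0.75264 V
Rounded to 3 decimal places: E = 0.753 V

0.753 V


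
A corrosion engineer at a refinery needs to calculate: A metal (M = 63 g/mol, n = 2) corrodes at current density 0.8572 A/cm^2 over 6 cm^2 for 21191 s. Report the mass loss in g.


Apply Faraday's law: m = i*A*t*M / (n*F)
Total charge passed Q = i*A*t = 0.8572*6*21191 = 108989.5512 C
m = Q*M/(n*F) = 108989.5512*63/(2*96485) = 35.5824 g

35.5824 g


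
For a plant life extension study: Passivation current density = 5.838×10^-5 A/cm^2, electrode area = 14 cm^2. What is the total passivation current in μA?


I = i_pass * A, then convert A → μA (×10^6)
I = 5.838×10^-5 * 14 * 10^6 = 817.32 μA

817.32 μA


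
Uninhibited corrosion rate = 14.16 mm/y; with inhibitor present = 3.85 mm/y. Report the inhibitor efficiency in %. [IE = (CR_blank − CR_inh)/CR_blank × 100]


Apply the inhibitor-efficiency definition: IE = (CR_blank − CR_inh)/CR_blank × 100
IE = (14.16 − 3.85) / 14.16 × 100
IE = 10.31 / 14.16 × 100 = 72.8 %

72.8 %


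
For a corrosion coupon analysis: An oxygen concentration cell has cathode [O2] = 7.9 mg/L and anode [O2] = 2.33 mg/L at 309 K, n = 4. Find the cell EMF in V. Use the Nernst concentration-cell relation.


Apply the Nernst concentration-cell relation: E = (RT/nF)*ln(C_cathode/C_anode)
RT/nF = 8.314*309/(4*96485) = 0.00665654 V
ln(7.9/2.33) = 1.22099
E = 0.00665654 * 1.22099 = 0.00813 V

0.00813 V


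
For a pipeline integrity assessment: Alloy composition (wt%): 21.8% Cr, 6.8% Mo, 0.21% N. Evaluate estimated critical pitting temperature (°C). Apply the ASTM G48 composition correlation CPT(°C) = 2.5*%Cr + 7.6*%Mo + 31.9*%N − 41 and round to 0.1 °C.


Apply the ASTM G48 empirical CPT estimate: CPT(°C) = 2.5*%Cr + 7.6*%Mo + 31.9*%N − 41
2.5*21.8 = 54.5; 7.6*6.8 = 51.68; 31.9*0.21 = 6.699
CPT = 54.5 + 51.68 + 6.699 − 41 = 71.879 °C
Rounded to 0.1 °C: CPT ≈ 71.9 °C

71.9 °C


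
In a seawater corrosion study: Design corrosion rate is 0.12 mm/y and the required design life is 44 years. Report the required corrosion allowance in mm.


Corrosion allowance = CR × design life
CA = 0.12 * 44 = 5.28 mm

5.28 mm


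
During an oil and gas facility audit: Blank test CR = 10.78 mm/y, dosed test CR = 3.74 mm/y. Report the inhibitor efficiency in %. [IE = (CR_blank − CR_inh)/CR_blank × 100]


Apply the inhibitor-efficiency definition: IE = (CR_blank − CR_inh)/CR_blank × 100
IE = (10.78 − 3.74) / 10.78 × 100
IE = 7.04 / 10.78 × 100 = 65.3 %

65.3 %


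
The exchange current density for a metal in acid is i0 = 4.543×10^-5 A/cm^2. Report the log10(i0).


i0 = 4.543×10^-5 A/cm^2
log10(i0) = -4.343

-4.343


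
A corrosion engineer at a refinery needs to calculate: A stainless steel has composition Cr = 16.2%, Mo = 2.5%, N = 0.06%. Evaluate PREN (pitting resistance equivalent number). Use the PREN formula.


Apply the PREN formula: PREN = Cr + 3.3*Mo + 16*N
PREN = 16.2 + 3.3*2.5 + 16*0.06
PREN = 16.2 + 8.25 + 0.96 = 25.41

25.41


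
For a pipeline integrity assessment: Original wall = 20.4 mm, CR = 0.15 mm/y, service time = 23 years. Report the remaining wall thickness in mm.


Remaining wall = original − CR × time
t = 20.4 − 0.15*23 = 20.4 − 3.45 = 16.95 mm

16.95 mm


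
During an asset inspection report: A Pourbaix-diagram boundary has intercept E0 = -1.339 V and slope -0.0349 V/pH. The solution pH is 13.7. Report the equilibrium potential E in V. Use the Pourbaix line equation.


Apply the Pourbaix line equation: E = E0 + slope*pH
E = -1.339 + (-0.0349)*13.7 = -1.339 + (-0.47813) = -1.81713 V
Rounded to 4 decimal places: E = -1.8171 V

-1.8171 V


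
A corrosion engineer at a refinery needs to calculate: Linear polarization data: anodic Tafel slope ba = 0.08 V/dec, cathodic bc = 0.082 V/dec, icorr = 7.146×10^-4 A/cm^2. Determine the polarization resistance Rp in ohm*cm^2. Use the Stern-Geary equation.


Apply the Stern-Geary equation: Rp = ba*bc / (2.303*icorr*(ba+bc))
ba*bc = 0.08*0.082 = 0.00656
ba+bc = 0.162; 2.303*icorr*(ba+bc) = 2.303*7.146×10^-4*0.162 = 2.6660726×10^-4
Rp = 0.00656 / 2.6660726×10^-4 = 24.61 ohm*cm^2

24.61 ohm*cm^2


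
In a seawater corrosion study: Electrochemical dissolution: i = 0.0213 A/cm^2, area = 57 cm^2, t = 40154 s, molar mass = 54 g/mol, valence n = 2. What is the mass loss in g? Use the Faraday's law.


Apply Faraday's law: m = i*A*t*M / (n*F)
Total charge passed Q = i*A*t = 0.0213*57*40154 = 48750.9714 C
m = Q*M/(n*F) = 48750.9714*54/(2*96485) = 13.64229 g

13.64229 g


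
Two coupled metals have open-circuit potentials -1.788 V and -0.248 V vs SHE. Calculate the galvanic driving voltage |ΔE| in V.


Driving voltage is the absolute potential difference.
|ΔE| = |-1.788 − (-0.248)| = 1.54 V

1.54 V


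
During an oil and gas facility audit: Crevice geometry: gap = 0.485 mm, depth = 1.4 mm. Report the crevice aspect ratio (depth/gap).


Aspect ratio = depth / gap
Ratio = 1.4 / 0.485 = 2.9

2.9


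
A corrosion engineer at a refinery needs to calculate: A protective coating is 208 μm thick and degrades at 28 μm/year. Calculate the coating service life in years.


Service life = thickness / degradation rate
Life = 208 / 28 = 7.4 years

7.4 years


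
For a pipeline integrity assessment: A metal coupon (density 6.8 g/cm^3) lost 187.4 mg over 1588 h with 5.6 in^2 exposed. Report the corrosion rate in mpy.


Apply the mpy weight-loss relation: CR = 534 * W / (D * A * T)
Numerator: 534 * 187.4 = 100071.6
Denominator: 6.8 * 5.6 * 1588 = 60471.04
CR = 100071.6 / 60471.04 = 1.65487 mpy

1.65487 mpy


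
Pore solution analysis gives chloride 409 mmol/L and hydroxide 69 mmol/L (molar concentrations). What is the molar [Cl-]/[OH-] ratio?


Threshold parameter = [Cl-] / [OH-] (molar basis; both in mmol/L, so units cancel)
Ratio = 409 / 69 = 5.93

5.93


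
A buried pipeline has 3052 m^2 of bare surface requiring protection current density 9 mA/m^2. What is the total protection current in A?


I = area * current density, then convert mA → A (÷1000)
I = 3052 * 9 / 1000 = 27.47 A

27.47 A


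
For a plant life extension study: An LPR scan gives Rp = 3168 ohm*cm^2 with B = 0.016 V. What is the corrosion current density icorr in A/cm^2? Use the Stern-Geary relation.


Apply the Stern-Geary relation: icorr = B / Rp
icorr = 0.016 / 3168 = 5.051×10^-6 A/cm^2

5.051×10^-6 A/cm^2


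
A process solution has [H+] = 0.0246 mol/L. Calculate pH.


pH = −log10[H+]
pH = −log10(0.0246) = 1.61

1.61


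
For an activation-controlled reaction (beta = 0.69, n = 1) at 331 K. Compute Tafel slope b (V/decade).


Apply the Tafel slope relation: b = 2.303*R*T/(beta*n*F)
Numerator: 2.303 * 8.314 * 331 = 6337.7
Denominator: 0.69 * 1 * 96485 = 66574.65
b = 6337.7 / 66574.65 = 0.0952 V/decade

0.0952 V/decade


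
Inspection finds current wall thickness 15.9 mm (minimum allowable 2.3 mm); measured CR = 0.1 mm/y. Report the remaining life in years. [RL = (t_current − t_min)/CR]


Apply the remaining-life relation: RL = (t_current − t_min) / CR
RL = (15.9 − 2.3) / 0.1 = 13.6 / 0.1 = 136.0 years

136.0 years


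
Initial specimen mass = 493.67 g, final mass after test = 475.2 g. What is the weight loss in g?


Weight loss = initial − final
WL = 493.67 − 475.2 = 18.47 g

18.47 g


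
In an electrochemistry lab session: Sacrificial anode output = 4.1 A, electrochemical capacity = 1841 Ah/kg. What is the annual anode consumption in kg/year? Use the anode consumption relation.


Annual consumption = current * hours per year / capacity
Rate = 4.1 * 8760 / 1841 = 19.5 kg/year

19.5 kg/year


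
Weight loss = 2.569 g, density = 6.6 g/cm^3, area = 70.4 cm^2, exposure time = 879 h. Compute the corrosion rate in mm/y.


Apply the mm/y weight-loss relation: CR = 87600 * W / (D * A * T)
Numerator: 87600 * 2.569 = 225044.4
Denominator: 6.6 * 70.4 * 879 = 408418.56
CR = 225044.4 / 408418.56 = 0.55101 mm/y

0.55101 mm/y


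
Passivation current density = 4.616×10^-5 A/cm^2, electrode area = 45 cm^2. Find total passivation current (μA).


I = i_pass * A, then convert A → μA (×10^6)
I = 4.616×10^-5 * 45 * 10^6 = 2077.2 μA

2077.2 μA


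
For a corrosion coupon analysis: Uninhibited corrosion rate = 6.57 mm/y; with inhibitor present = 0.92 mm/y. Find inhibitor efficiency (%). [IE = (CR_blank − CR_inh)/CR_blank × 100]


Apply the inhibitor-efficiency definition: IE = (CR_blank − CR_inh)/CR_blank × 100
IE = (6.57 − 0.92) / 6.57 × 100
IE = 5.65 / 6.57 × 100 = 86.0 %

86.0 %


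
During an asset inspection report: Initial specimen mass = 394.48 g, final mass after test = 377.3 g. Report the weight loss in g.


Weight loss = initial − final
WL = 394.48 − 377.3 = 17.18 g

17.18 g


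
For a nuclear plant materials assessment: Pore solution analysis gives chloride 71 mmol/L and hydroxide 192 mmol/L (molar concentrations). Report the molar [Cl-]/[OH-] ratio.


Threshold parameter = [Cl-] / [OH-] (molar basis; both in mmol/L, so units cancel)
Ratio = 71 / 192 = 0.37

0.37


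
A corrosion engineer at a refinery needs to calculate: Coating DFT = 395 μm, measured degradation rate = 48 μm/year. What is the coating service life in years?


Service life = thickness / degradation rate
Life = 395 / 48 = 8.2 years

8.2 years


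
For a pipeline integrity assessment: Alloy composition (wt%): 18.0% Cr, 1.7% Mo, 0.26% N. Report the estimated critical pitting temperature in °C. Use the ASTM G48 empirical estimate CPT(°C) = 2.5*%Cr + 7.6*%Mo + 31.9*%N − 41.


Apply the ASTM G48 empirical CPT estimate: CPT(°C) = 2.5*%Cr + 7.6*%Mo + 31.9*%N − 41
2.5*18.0 = 45; 7.6*1.7 = 12.92; 31.9*0.26 = 8.294
CPT = 45 + 12.92 + 8.294 − 41 = 25.214 °C
Rounded to 0.1 °C: CPT ≈ 25.2 °C

25.2 °C


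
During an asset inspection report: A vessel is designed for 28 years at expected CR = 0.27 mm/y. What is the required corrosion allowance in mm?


Corrosion allowance = CR × design life
CA = 0.27 * 28 = 7.56 mm

7.56 mm


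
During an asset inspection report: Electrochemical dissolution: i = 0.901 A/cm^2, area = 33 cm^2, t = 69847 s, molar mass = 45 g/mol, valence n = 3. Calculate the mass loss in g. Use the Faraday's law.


Apply Faraday's law: m = i*A*t*M / (n*F)
Total charge passed Q = i*A*t = 0.901*33*69847 = 2076760.851 C
m = Q*M/(n*F) = 2076760.851*45/(3*96485) = 322.8628 g

322.8628 g


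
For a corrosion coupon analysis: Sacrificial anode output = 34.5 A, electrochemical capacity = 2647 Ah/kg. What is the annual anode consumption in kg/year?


Annual consumption = current * hours per year / capacity
Rate = 34.5 * 8760 / 2647 = 114.2 kg/year

114.2 kg/year


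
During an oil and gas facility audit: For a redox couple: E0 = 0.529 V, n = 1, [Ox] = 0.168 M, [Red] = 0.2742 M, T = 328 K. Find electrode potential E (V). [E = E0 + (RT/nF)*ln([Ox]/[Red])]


Apply the Nernst equation: E = E0 + (RT/nF)*ln([Ox]/[Red])
Step 1: RT/nF = 8.314*328/(1*96485) = 0.02826338 V
Step 2: [Ox]/[Red] = 0.168/0.2742 = 0.612691
Step 3: ln(0.612691) = -0.489895
Step 4: correction = 0.02826338 * -0.489895 = -0.0138 V
E = 0.529 + -0.0138 = 0.5152 V

0.5152 V


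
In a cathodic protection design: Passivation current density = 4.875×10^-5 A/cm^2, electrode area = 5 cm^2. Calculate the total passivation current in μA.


I = i_pass * A, then convert A → μA (×10^6)
I = 4.875×10^-5 * 5 * 10^6 = 243.75 μA

243.75 μA


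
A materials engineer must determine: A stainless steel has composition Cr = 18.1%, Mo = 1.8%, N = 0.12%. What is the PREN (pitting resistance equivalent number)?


Apply the PREN formula: PREN = Cr + 3.3*Mo + 16*N
PREN = 18.1 + 3.3*1.8 + 16*0.12
PREN = 18.1 + 5.94 + 1.92 = 25.96

25.96


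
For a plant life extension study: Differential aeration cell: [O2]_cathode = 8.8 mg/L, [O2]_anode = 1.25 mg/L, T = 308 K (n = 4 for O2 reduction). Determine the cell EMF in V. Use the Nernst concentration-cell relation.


Apply the Nernst concentration-cell relation: E = (RT/nF)*ln(C_cathode/C_anode)
RT/nF = 8.314*308/(4*96485) = 0.006635 V
ln(8.8/1.25) = 1.95161
E = 0.006635 * 1.95161 = 0.01295 V

0.01295 V


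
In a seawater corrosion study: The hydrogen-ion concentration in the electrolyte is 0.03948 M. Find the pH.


pH = −log10[H+]
pH = −log10(0.03948) = 1.4

1.4


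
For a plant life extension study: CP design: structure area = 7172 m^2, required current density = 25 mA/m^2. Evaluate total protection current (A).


I = area * current density, then convert mA → A (÷1000)
I = 7172 * 25 / 1000 = 179.3 A

179.3 A


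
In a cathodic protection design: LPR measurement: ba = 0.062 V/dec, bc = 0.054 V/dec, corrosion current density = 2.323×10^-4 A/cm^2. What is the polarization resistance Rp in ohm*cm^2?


Apply the Stern-Geary equation: Rp = ba*bc / (2.303*icorr*(ba+bc))
ba*bc = 0.062*0.054 = 0.003348
ba+bc = 0.116; 2.303*icorr*(ba+bc) = 2.303*2.323×10^-4*0.116 = 6.205848×10^-5
Rp = 0.003348 / 6.205848×10^-5 = 53.95 ohm*cm^2

53.95 ohm*cm^2


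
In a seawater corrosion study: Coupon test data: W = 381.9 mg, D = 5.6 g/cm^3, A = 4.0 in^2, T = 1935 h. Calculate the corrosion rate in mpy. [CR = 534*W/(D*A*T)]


Apply the mpy weight-loss relation: CR = 534 * W / (D * A * T)
Numerator: 534 * 381.9 = 203934.6
Denominator: 5.6 * 4.0 * 1935 = 43344.0
CR = 203934.6 / 43344.0 = 4.705 mpy

4.705 mpy


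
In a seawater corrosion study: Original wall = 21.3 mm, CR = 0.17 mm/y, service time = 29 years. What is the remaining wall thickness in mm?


Remaining wall = original − CR × time
t = 21.3 − 0.17*29 = 21.3 − 4.93 = 16.37 mm

16.37 mm


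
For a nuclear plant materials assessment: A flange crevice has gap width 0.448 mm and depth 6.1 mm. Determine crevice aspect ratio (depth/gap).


Aspect ratio = depth / gap
Ratio = 6.1 / 0.448 = 13.6

13.6


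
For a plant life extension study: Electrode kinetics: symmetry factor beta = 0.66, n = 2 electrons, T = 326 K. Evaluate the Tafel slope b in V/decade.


Apply the Tafel slope relation: b = 2.303*R*T/(beta*n*F)
Numerator: 2.303 * 8.314 * 326 = 6241.97
Denominator: 0.66 * 2 * 96485 = 127360.2
b = 6241.97 / 127360.2 = 0.049 V/decade

0.049 V/decade


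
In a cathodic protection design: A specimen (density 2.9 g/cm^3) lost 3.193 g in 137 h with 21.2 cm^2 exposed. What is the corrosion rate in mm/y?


Apply the mm/y weight-loss relation: CR = 87600 * W / (D * A * T)
Numerator: 87600 * 3.193 = 279706.8
Denominator: 2.9 * 21.2 * 137 = 8422.76
CR = 279706.8 / 8422.76 = 33.2084 mm/y

33.2084 mm/y


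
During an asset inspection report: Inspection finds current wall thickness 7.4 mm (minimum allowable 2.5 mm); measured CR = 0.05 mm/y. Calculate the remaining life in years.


Apply the remaining-life relation: RL = (t_current − t_min) / CR
RL = (7.4 − 2.5) / 0.05 = 4.9 / 0.05 = 98.0 years

98.0 years


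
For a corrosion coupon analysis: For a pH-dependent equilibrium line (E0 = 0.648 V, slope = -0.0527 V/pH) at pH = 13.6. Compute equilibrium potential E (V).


Apply the Pourbaix line equation: E = E0 + slope*pH
E = 0.648 + (-0.0527)*13.6 = 0.648 + (-0.71672) = -0.06872 V
Rounded to 4 decimal places: E = -0.0687 V

-0.0687 V


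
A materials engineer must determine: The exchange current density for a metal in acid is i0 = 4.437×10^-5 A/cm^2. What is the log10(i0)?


i0 = 4.437×10^-5 A/cm^2
log10(i0) = -4.353

-4.353


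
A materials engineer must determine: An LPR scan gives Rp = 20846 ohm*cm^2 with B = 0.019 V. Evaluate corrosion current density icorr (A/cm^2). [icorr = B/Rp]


Apply the Stern-Geary relation: icorr = B / Rp
icorr = 0.019 / 20846 = 9.114×10^-7 A/cm^2

9.114×10^-7 A/cm^2


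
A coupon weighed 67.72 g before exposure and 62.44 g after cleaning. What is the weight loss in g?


Weight loss = initial − final
WL = 67.72 − 62.44 = 5.28 g

5.28 g


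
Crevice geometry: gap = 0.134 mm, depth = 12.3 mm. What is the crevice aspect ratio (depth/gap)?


Aspect ratio = depth / gap
Ratio = 12.3 / 0.134 = 91.8

91.8


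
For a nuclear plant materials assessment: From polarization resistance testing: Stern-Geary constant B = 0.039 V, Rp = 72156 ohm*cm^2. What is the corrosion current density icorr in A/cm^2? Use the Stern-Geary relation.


Apply the Stern-Geary relation: icorr = B / Rp
icorr = 0.039 / 72156 = 5.405×10^-7 A/cm^2

5.405×10^-7 A/cm^2


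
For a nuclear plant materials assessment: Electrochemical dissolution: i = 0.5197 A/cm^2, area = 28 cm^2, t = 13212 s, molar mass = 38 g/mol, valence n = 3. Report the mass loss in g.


Apply Faraday's law: m = i*A*t*M / (n*F)
Total charge passed Q = i*A*t = 0.5197*28*13212 = 192255.7392 C
m = Q*M/(n*F) = 192255.7392*38/(3*96485) = 25.23956 g

25.23956 g


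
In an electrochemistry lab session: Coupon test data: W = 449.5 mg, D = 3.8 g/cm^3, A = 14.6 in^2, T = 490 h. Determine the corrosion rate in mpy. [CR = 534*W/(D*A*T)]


Apply the mpy weight-loss relation: CR = 534 * W / (D * A * T)
Numerator: 534 * 449.5 = 240033.0
Denominator: 3.8 * 14.6 * 490 = 27185.2
CR = 240033.0 / 27185.2 = 8.82955 mpy

8.82955 mpy


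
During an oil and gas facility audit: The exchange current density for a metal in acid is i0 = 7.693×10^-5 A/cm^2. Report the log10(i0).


i0 = 7.693×10^-5 A/cm^2
log10(i0) = -4.114

-4.114


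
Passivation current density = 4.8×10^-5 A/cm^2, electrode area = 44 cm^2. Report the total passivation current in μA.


I = i_pass * A, then convert A → μA (×10^6)
I = 4.8×10^-5 * 44 * 10^6 = 2112.0 μA

2112.0 μA


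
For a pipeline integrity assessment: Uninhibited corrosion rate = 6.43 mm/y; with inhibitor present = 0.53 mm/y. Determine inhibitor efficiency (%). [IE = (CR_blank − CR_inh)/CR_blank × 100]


Apply the inhibitor-efficiency definition: IE = (CR_blank − CR_inh)/CR_blank × 100
IE = (6.43 − 0.53) / 6.43 × 100
IE = 5.9 / 6.43 × 100 = 91.8 %

91.8 %


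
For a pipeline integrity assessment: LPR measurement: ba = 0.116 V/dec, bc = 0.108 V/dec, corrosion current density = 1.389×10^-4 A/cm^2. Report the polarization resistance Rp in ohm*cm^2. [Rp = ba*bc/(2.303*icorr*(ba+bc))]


Apply the Stern-Geary equation: Rp = ba*bc / (2.303*icorr*(ba+bc))
ba*bc = 0.116*0.108 = 0.012528
ba+bc = 0.224; 2.303*icorr*(ba+bc) = 2.303*1.389×10^-4*0.224 = 7.1654621×10^-5
Rp = 0.012528 / 7.1654621×10^-5 = 174.8 ohm*cm^2

174.8 ohm*cm^2


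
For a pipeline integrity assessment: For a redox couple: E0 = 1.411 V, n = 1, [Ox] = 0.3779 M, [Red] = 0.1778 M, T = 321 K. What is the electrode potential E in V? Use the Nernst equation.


Apply the Nernst equation: E = E0 + (RT/nF)*ln([Ox]/[Red])
Step 1: RT/nF = 8.314*321/(1*96485) = 0.0276602 V
Step 2: [Ox]/[Red] = 0.3779/0.1778 = 2.125422
Step 3: ln(2.125422) = 0.75397
Step 4: correction = 0.0276602 * 0.75397 = 0.0209 V
E = 1.411 + 0.0209 = 1.4319 V

1.4319 V


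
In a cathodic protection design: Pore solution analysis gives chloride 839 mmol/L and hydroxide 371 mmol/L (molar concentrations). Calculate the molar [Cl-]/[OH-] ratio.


Threshold parameter = [Cl-] / [OH-] (molar basis; both in mmol/L, so units cancel)
Ratio = 839 / 371 = 2.26

2.26


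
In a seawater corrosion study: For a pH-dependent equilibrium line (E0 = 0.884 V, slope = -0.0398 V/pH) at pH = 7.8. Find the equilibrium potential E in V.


Apply the Pourbaix line equation: E = E0 + slope*pH
E = 0.884 + (-0.0398)*7.8 = 0.884 + (-0.31044) = 0.57356 V
Rounded to 4 decimal places: E = 0.5736 V

0.5736 V


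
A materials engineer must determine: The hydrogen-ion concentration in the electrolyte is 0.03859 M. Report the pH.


pH = −log10[H+]
pH = −log10(0.03859) = 1.41

1.41


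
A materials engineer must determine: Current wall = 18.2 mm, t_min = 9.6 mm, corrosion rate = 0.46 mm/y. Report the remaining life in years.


Apply the remaining-life relation: RL = (t_current − t_min) / CR
RL = (18.2 − 9.6) / 0.46 = 8.6 / 0.46 = 18.7 years

18.7 years


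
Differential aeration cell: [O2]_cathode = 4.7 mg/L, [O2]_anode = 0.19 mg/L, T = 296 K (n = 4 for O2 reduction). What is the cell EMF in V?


Apply the Nernst concentration-cell relation: E = (RT/nF)*ln(C_cathode/C_anode)
RT/nF = 8.314*296/(4*96485) = 0.00637649 V
ln(4.7/0.19) = 3.20829
E = 0.00637649 * 3.20829 = 0.02046 V

0.02046 V


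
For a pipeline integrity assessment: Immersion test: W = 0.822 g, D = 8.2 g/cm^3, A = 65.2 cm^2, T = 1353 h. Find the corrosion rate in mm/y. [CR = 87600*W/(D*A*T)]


Apply the mm/y weight-loss relation: CR = 87600 * W / (D * A * T)
Numerator: 87600 * 0.822 = 72007.2
Denominator: 8.2 * 65.2 * 1353 = 723367.92
CR = 72007.2 / 723367.92 = 0.099544 mm/y

0.099544 mm/y


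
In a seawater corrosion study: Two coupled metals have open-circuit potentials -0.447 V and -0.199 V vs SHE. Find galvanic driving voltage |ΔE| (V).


Driving voltage is the absolute potential difference.
|ΔE| = |-0.447 − (-0.199)| = 0.248 V

0.248 V


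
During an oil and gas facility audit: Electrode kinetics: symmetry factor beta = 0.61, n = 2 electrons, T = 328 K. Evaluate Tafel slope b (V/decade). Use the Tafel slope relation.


Apply the Tafel slope relation: b = 2.303*R*T/(beta*n*F)
Numerator: 2.303 * 8.314 * 328 = 6280.26
Denominator: 0.61 * 2 * 96485 = 117711.7
b = 6280.26 / 117711.7 = 0.053 V/decade

0.053 V/decade


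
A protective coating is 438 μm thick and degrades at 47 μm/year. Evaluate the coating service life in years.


Service life = thickness / degradation rate
Life = 438 / 47 = 9.3 years

9.3 years


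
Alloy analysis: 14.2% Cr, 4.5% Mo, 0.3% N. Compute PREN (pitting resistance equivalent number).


Apply the PREN formula: PREN = Cr + 3.3*Mo + 16*N
PREN = 14.2 + 3.3*4.5 + 16*0.3
PREN = 14.2 + 14.85 + 4.8 = 33.85

33.85


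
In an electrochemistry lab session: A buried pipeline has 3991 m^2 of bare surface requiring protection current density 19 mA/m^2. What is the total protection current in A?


I = area * current density, then convert mA → A (÷1000)
I = 3991 * 19 / 1000 = 75.83 A

75.83 A


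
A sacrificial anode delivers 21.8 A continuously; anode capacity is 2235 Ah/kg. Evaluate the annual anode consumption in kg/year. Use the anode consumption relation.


Annual consumption = current * hours per year / capacity
Rate = 21.8 * 8760 / 2235 = 85.4 kg/year

85.4 kg/year


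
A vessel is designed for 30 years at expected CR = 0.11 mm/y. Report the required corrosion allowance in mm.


Corrosion allowance = CR × design life
CA = 0.11 * 30 = 3.3 mm

3.3 mm


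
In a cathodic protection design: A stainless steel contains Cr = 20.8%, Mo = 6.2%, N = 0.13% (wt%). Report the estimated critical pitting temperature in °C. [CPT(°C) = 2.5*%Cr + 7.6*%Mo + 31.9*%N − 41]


Apply the ASTM G48 empirical CPT estimate: CPT(°C) = 2.5*%Cr + 7.6*%Mo + 31.9*%N − 41
2.5*20.8 = 52; 7.6*6.2 = 47.12; 31.9*0.13 = 4.147
CPT = 52 + 47.12 + 4.147 − 41 = 62.267 °C
Rounded to 0.1 °C: CPT ≈ 62.3 °C

62.3 °C


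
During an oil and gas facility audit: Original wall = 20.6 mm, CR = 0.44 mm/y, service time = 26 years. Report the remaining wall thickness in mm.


Remaining wall = original − CR × time
t = 20.6 − 0.44*26 = 20.6 − 11.44 = 9.16 mm

9.16 mm


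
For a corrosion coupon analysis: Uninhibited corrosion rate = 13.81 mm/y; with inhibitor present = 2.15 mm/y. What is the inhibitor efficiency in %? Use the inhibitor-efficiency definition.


Apply the inhibitor-efficiency definition: IE = (CR_blank − CR_inh)/CR_blank × 100
IE = (13.81 − 2.15) / 13.81 × 100
IE = 11.66 / 13.81 × 100 = 84.4 %

84.4 %


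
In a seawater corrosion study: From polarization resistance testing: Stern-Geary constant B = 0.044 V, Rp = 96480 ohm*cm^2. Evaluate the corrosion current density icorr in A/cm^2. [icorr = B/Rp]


Apply the Stern-Geary relation: icorr = B / Rp
icorr = 0.044 / 96480 = 4.561×10^-7 A/cm^2

4.561×10^-7 A/cm^2


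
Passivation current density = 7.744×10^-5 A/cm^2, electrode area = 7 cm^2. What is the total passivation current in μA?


I = i_pass * A, then convert A → μA (×10^6)
I = 7.744×10^-5 * 7 * 10^6 = 542.08 μA

542.08 μA


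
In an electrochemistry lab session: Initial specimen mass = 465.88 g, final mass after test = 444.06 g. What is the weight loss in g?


Weight loss = initial − final
WL = 465.88 − 444.06 = 21.82 g

21.82 g


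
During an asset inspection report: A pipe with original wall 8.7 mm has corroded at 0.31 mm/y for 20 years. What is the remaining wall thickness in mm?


Remaining wall = original − CR × time
t = 8.7 − 0.31*20 = 8.7 − 6.2 = 2.5 mm

2.5 mm


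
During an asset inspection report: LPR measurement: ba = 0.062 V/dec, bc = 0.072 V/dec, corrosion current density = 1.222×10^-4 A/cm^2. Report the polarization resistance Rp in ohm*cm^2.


Apply the Stern-Geary equation: Rp = ba*bc / (2.303*icorr*(ba+bc))
ba*bc = 0.062*0.072 = 0.004464
ba+bc = 0.134; 2.303*icorr*(ba+bc) = 2.303*1.222×10^-4*0.134 = 3.7711164×10^-5
Rp = 0.004464 / 3.7711164×10^-5 = 118.37 ohm*cm^2

118.37 ohm*cm^2


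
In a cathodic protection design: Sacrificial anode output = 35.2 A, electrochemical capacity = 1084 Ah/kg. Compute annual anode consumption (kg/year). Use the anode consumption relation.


Annual consumption = current * hours per year / capacity
Rate = 35.2 * 8760 / 1084 = 284.5 kg/year

284.5 kg/year


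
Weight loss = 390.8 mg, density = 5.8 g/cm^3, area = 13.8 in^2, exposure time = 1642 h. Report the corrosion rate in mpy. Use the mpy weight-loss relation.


Apply the mpy weight-loss relation: CR = 534 * W / (D * A * T)
Numerator: 534 * 390.8 = 208687.2
Denominator: 5.8 * 13.8 * 1642 = 131425.68
CR = 208687.2 / 131425.68 = 1.5879 mpy

1.5879 mpy


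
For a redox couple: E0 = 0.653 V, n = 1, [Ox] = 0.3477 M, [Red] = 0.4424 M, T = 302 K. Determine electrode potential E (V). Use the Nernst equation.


Apply the Nernst equation: E = E0 + (RT/nF)*ln([Ox]/[Red])
Step 1: RT/nF = 8.314*302/(1*96485) = 0.02602299 V
Step 2: [Ox]/[Red] = 0.3477/0.4424 = 0.78594
Step 3: ln(0.78594) = -0.240875
Step 4: correction = 0.02602299 * -0.240875 = -0.0063 V
E = 0.653 + -0.0063 = 0.6467 V

0.6467 V


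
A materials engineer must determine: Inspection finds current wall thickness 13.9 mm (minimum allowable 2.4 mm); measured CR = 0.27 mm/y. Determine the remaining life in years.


Apply the remaining-life relation: RL = (t_current − t_min) / CR
RL = (13.9 − 2.4) / 0.27 = 11.5 / 0.27 = 42.6 years

42.6 years


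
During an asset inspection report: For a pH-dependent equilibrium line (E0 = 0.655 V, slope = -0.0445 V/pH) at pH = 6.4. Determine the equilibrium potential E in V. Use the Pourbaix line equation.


Apply the Pourbaix line equation: E = E0 + slope*pH
E = 0.655 + (-0.0445)*6.4 = 0.655 + (-0.2848) = 0.3702 V
Rounded to 4 decimal places: E = 0.3702 V

0.3702 V


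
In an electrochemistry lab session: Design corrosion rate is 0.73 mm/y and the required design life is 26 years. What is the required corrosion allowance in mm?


Corrosion allowance = CR × design life
CA = 0.73 * 26 = 18.98 mm

18.98 mm


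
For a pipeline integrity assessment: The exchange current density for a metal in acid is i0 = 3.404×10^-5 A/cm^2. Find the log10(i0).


i0 = 3.404×10^-5 A/cm^2
log10(i0) = -4.468

-4.468


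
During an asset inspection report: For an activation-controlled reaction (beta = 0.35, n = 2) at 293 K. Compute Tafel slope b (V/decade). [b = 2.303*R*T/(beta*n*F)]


Apply the Tafel slope relation: b = 2.303*R*T/(beta*n*F)
Numerator: 2.303 * 8.314 * 293 = 5610.11
Denominator: 0.35 * 2 * 96485 = 67539.5
b = 5610.11 / 67539.5 = 0.0831 V/decade

0.0831 V/decade


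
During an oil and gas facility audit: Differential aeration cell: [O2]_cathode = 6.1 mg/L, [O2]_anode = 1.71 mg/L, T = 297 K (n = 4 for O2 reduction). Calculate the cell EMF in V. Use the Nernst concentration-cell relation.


Apply the Nernst concentration-cell relation: E = (RT/nF)*ln(C_cathode/C_anode)
RT/nF = 8.314*297/(4*96485) = 0.00639804 V
ln(6.1/1.71) = 1.2718
E = 0.00639804 * 1.2718 = 0.00814 V

0.00814 V


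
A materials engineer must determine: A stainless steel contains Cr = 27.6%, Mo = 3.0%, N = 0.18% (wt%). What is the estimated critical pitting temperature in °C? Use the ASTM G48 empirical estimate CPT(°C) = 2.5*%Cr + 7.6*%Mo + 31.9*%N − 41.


Apply the ASTM G48 empirical CPT estimate: CPT(°C) = 2.5*%Cr + 7.6*%Mo + 31.9*%N − 41
2.5*27.6 = 69; 7.6*3.0 = 22.8; 31.9*0.18 = 5.742
CPT = 69 + 22.8 + 5.742 − 41 = 56.542 °C
Rounded to 0.1 °C: CPT ≈ 56.5 °C

56.5 °C


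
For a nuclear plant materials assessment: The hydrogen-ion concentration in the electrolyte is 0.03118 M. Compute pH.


pH = −log10[H+]
pH = −log10(0.03118) = 1.51

1.51


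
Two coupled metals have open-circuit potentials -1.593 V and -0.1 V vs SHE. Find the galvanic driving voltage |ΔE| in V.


Driving voltage is the absolute potential difference.
|ΔE| = |-1.593 − (-0.1)| = 1.493 V

1.493 V


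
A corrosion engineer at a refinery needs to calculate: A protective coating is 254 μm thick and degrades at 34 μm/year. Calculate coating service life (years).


Service life = thickness / degradation rate
Life = 254 / 34 = 7.5 years

7.5 years


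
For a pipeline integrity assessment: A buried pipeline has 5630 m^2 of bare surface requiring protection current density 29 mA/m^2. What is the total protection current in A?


I = area * current density, then convert mA → A (÷1000)
I = 5630 * 29 / 1000 = 163.27 A

163.27 A


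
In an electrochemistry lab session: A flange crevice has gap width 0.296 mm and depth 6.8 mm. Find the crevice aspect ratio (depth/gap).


Aspect ratio = depth / gap
Ratio = 6.8 / 0.296 = 23.0

23.0


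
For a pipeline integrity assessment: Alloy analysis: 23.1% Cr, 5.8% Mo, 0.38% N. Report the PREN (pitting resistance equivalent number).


Apply the PREN formula: PREN = Cr + 3.3*Mo + 16*N
PREN = 23.1 + 3.3*5.8 + 16*0.38
PREN = 23.1 + 19.14 + 6.08 = 48.32

48.32


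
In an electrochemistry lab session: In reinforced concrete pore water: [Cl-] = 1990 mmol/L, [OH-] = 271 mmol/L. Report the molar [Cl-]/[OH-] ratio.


Threshold parameter = [Cl-] / [OH-] (molar basis; both in mmol/L, so units cancel)
Ratio = 1990 / 271 = 7.34

7.34


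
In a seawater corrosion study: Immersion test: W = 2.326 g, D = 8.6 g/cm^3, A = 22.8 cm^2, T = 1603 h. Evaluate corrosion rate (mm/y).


Apply the mm/y weight-loss relation: CR = 87600 * W / (D * A * T)
Numerator: 87600 * 2.326 = 203757.6
Denominator: 8.6 * 22.8 * 1603 = 314316.24
CR = 203757.6 / 314316.24 = 0.648257 mm/y

0.648257 mm/y


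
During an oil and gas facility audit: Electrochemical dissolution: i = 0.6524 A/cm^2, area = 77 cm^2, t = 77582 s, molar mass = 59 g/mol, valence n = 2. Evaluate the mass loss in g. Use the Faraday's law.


Apply Faraday's law: m = i*A*t*M / (n*F)
Total charge passed Q = i*A*t = 0.6524*77*77582 = 3897316.2536 C
m = Q*M/(n*F) = 3897316.2536*59/(2*96485) = 1191.593 g

1191.593 g


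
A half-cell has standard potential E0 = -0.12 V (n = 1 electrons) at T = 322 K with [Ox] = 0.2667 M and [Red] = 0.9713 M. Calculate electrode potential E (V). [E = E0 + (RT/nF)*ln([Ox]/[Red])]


Apply the Nernst equation: E = E0 + (RT/nF)*ln([Ox]/[Red])
Step 1: RT/nF = 8.314*322/(1*96485) = 0.02774636 V
Step 2: [Ox]/[Red] = 0.2667/0.9713 = 0.27458
Step 3: ln(0.27458) = -1.292513
Step 4: correction = 0.02774636 * -1.292513 = -0.036 V
E = -0.12 + -0.036 = -0.156 V

-0.156 V


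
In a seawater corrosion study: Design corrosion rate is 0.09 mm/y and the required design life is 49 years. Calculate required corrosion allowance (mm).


Corrosion allowance = CR × design life
CA = 0.09 * 49 = 4.41 mm

4.41 mm


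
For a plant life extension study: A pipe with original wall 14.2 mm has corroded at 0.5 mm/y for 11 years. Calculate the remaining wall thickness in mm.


Remaining wall = original − CR × time
t = 14.2 − 0.5*11 = 14.2 − 5.5 = 8.7 mm

8.7 mm


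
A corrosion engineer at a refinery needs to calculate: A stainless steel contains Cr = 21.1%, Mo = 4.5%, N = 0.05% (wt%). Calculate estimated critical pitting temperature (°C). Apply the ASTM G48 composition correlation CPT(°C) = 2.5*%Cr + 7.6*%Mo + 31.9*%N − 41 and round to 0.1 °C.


Apply the ASTM G48 empirical CPT estimate: CPT(°C) = 2.5*%Cr + 7.6*%Mo + 31.9*%N − 41
2.5*21.1 = 52.75; 7.6*4.5 = 34.2; 31.9*0.05 = 1.595
CPT = 52.75 + 34.2 + 1.595 − 41 = 47.545 °C
Rounded to 0.1 °C: CPT ≈ 47.5 °C

47.5 °C


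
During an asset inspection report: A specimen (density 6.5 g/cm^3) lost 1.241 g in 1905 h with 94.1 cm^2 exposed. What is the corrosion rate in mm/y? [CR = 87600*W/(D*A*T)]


Apply the mm/y weight-loss relation: CR = 87600 * W / (D * A * T)
Numerator: 87600 * 1.241 = 108711.6
Denominator: 6.5 * 94.1 * 1905 = 1165193.25
CR = 108711.6 / 1165193.25 = 0.0933 mm/y

0.0933 mm/y


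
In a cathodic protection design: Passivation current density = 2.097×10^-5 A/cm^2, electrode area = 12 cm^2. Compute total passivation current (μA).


I = i_pass * A, then convert A → μA (×10^6)
I = 2.097×10^-5 * 12 * 10^6 = 251.64 μA

251.64 μA


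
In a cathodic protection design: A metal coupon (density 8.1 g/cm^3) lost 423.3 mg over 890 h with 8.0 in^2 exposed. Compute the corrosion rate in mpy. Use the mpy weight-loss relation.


Apply the mpy weight-loss relation: CR = 534 * W / (D * A * T)
Numerator: 534 * 423.3 = 226042.2
Denominator: 8.1 * 8.0 * 890 = 57672.0
CR = 226042.2 / 57672.0 = 3.919 mpy

3.919 mpy


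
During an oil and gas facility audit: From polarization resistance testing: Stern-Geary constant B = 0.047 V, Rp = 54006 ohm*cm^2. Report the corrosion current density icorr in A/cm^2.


Apply the Stern-Geary relation: icorr = B / Rp
icorr = 0.047 / 54006 = 8.703×10^-7 A/cm^2

8.703×10^-7 A/cm^2


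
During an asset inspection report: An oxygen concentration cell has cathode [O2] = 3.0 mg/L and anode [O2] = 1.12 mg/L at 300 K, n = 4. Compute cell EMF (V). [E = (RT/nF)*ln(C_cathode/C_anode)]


Apply the Nernst concentration-cell relation: E = (RT/nF)*ln(C_cathode/C_anode)
RT/nF = 8.314*300/(4*96485) = 0.00646266 V
ln(3.0/1.12) = 0.98528
E = 0.00646266 * 0.98528 = 0.00637 V

0.00637 V


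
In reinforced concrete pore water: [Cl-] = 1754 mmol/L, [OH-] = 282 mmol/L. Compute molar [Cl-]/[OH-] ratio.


Threshold parameter = [Cl-] / [OH-] (molar basis; both in mmol/L, so units cancel)
Ratio = 1754 / 282 = 6.22

6.22


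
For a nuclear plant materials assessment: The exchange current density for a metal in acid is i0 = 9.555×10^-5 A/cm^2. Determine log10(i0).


i0 = 9.555×10^-5 A/cm^2
log10(i0) = -4.02

-4.02


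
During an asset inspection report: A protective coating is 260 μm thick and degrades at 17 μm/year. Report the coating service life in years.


Service life = thickness / degradation rate
Life = 260 / 17 = 15.3 years

15.3 years
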